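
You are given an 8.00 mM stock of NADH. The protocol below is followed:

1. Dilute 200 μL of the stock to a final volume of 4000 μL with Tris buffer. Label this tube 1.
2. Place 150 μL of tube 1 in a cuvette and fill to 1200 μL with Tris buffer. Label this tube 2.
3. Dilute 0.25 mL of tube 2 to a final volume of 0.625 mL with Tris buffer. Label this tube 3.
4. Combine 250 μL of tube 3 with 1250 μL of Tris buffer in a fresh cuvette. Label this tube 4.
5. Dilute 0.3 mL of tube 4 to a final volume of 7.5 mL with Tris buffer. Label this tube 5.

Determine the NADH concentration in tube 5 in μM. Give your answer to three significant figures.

0.133 μM

Step 1: 200 μL brought to 4000 μL → factor 4000/200 = 20
Step 2: 150 μL brought to 1200 μL → factor 1200/150 = 8
Step 3: 0.25 mL brought to 0.625 mL → factor 0.625/0.25 = 2.5
Step 4: 250 μL + 1250 μL = 1500 μL total → factor 1500/250 = 6
Step 5: 0.3 mL brought to 7.5 mL → factor 7.5/0.3 = 25
Overall dilution factor = 20 × 8 × 2.5 × 6 × 25 = 60000
Final = 8.00 mM / 60000 = 0.0001333 mM = 0.133 μM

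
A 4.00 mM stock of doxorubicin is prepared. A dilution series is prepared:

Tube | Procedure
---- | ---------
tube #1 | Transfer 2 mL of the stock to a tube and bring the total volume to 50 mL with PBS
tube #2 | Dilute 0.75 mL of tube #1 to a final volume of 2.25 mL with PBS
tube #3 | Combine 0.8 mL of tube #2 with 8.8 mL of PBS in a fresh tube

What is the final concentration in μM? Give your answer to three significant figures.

Step 1: 2 mL brought to 50 mL → factor 50/2 = 25
Step 2: 0.75 mL brought to 2.25 mL → factor 2.25/0.75 = 3
Step 3: 0.8 mL + 8.8 mL = 9.6 mL total → factor 9.6/0.8 = 12
Overall dilution factor = 25 × 3 × 12 = 900
Final = 4.00 mM / 900 = 0.004444 mM = 4.44 μM

4.44 μM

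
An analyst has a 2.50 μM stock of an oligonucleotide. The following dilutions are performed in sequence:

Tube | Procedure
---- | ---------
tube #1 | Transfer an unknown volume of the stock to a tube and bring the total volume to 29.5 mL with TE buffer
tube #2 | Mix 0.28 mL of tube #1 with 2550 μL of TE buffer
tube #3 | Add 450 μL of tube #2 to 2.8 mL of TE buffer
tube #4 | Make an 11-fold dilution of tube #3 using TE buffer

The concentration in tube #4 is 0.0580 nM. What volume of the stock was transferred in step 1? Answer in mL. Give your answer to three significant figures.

Step 1: v brought to 29.5 mL → factor = 29.5 mL/v
Step 2: 0.28 mL + 2550 μL = 2.83 mL total → factor 2.83/0.28 = 10.107
Step 3: 450 μL + 2.8 mL = 3250 μL total → factor 3250/450 = 7.2222
Step 4: 11-fold → factor 11
Product of known-step factors = 802.96
Overall factor = 2.50 μM / (0.0580 nM) = 43103
Step-1 factor = 43103 / 802.96 = 53.681
v = 29.5 mL / 53.681 = 0.550 mL

0.550 mL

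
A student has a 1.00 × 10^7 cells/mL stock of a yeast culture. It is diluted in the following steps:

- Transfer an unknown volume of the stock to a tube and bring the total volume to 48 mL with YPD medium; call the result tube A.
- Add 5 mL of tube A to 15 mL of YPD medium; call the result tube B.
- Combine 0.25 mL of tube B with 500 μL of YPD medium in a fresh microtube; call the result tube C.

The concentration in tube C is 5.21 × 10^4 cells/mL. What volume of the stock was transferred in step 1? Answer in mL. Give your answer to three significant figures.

3.00 mL

Step 1: v brought to 48 mL → factor = 48 mL/v
Step 2: 5 mL + 15 mL = 20 mL total → factor 20/5 = 4
Step 3: 0.25 mL + 500 μL = 0.75 mL total → factor 0.75/0.25 = 3
Product of known-step factors = 12
Overall factor = 1.00 × 10^7 cells/mL / (5.21 × 10^4 cells/mL) = 191.94
Step-1 factor = 191.94 / 12 = 15.995
v = 48 mL / 15.995 = 3.00 mL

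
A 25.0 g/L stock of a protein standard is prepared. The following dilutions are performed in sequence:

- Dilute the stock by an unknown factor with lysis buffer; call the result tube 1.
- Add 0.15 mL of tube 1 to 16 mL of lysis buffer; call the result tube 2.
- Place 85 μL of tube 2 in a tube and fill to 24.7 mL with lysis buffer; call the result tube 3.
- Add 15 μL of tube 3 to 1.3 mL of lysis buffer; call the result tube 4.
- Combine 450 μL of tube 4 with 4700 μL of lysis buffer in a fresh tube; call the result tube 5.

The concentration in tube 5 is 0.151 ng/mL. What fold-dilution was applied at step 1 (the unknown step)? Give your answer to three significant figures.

5.27-fold

Step 1: unknown factor x
Step 2: 0.15 mL + 16 mL = 16.15 mL total → factor 16.15/0.15 = 107.67
Step 3: 85 μL brought to 24.7 mL → factor 24700/85 = 290.59
Step 4: 15 μL + 1.3 mL = 1315 μL total → factor 1315/15 = 87.667
Step 5: 450 μL + 4700 μL = 5150 μL total → factor 5150/450 = 11.444
Product of known-step factors = 3.139 × 10^7
Overall factor = 25.0 g/L / (0.151 ng/mL) = 1.6556 × 10^8
x = 1.6556 × 10^8 / 3.139 × 10^7 = 5.27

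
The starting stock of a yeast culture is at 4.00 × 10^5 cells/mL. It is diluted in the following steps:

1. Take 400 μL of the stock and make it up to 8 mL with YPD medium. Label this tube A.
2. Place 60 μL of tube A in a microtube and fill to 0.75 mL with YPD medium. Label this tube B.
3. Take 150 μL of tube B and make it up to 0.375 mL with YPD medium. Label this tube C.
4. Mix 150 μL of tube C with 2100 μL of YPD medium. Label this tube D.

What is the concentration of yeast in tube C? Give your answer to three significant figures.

Step 1: 400 μL brought to 8 mL → factor 8000/400 = 20
Step 2: 60 μL brought to 0.75 mL → factor 750/60 = 12.5
Step 3: 150 μL brought to 0.375 mL → factor 375/150 = 2.5
Dilution factor through tube C = 20 × 12.5 × 2.5 = 625
[tube C] = 4.00 × 10^5 cells/mL / 625 = 640 cells/mL

640 cells/mL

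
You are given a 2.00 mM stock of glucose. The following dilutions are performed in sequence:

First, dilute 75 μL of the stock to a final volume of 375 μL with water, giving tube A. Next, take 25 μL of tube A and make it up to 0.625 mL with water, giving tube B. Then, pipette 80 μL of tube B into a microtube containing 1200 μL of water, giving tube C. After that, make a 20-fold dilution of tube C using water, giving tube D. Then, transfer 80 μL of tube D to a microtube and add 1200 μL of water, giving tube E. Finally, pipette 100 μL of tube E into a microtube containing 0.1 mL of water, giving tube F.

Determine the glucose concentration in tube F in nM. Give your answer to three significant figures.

1.56 nM

Step 1: 75 μL brought to 375 μL → factor 375/75 = 5
Step 2: 25 μL brought to 0.625 mL → factor 625/25 = 25
Step 3: 80 μL + 1200 μL = 1280 μL total → factor 1280/80 = 16
Step 4: 20-fold → factor 20
Step 5: 80 μL + 1200 μL = 1280 μL total → factor 1280/80 = 16
Step 6: 100 μL + 0.1 mL = 200 μL total → factor 200/100 = 2
Overall dilution factor = 5 × 25 × 16 × 20 × 16 × 2 = 1.28 × 10^6
Final = 2.00 mM / 1.28 × 10^6 = 1.563 × 10^-6 mM = 1.56 nM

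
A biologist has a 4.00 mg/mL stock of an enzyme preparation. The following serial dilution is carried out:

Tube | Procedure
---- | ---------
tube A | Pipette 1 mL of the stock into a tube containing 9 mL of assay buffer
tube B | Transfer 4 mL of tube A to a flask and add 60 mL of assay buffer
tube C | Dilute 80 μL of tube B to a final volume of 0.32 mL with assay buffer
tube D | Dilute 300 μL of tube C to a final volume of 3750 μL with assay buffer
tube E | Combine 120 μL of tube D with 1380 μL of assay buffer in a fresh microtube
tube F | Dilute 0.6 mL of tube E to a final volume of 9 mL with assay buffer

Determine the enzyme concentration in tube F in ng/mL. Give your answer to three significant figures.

Step 1: 1 mL + 9 mL = 10 mL total → factor 10/1 = 10
Step 2: 4 mL + 60 mL = 64 mL total → factor 64/4 = 16
Step 3: 80 μL brought to 0.32 mL → factor 320/80 = 4
Step 4: 300 μL brought to 3750 μL → factor 3750/300 = 12.5
Step 5: 120 μL + 1380 μL = 1500 μL total → factor 1500/120 = 12.5
Step 6: 0.6 mL brought to 9 mL → factor 9/0.6 = 15
Overall dilution factor = 10 × 16 × 4 × 12.5 × 12.5 × 15 = 1.5 × 10^6
Final = 4.00 mg/mL / 1.5 × 10^6 = 2.667 × 10^-6 mg/mL = 2.67 ng/mL

2.67 ng/mL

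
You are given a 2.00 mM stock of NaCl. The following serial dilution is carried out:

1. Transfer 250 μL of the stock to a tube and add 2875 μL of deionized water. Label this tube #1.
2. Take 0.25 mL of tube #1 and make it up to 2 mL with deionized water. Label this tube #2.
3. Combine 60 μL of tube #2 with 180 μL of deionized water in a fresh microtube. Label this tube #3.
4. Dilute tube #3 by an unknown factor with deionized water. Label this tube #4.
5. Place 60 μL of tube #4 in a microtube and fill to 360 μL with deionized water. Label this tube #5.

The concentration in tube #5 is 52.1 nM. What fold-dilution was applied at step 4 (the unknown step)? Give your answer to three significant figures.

16.0-fold

Step 1: 250 μL + 2875 μL = 3125 μL total → factor 3125/250 = 12.5
Step 2: 0.25 mL brought to 2 mL → factor 2/0.25 = 8
Step 3: 60 μL + 180 μL = 240 μL total → factor 240/60 = 4
Step 4: unknown factor x
Step 5: 60 μL brought to 360 μL → factor 360/60 = 6
Product of known-step factors = 2400
Overall factor = 2.00 mM / (52.1 nM) = 38388
x = 38388 / 2400 = 16.0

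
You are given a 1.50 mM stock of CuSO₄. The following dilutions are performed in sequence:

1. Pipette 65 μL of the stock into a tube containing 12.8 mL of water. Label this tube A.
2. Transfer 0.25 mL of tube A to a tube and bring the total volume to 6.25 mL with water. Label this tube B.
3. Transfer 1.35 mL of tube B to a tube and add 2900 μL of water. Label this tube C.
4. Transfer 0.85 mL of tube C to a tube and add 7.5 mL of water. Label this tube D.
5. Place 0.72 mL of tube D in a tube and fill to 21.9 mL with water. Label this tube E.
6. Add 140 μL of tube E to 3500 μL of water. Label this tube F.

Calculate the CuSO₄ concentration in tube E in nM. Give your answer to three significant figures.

0.322 nM

Step 1: 65 μL + 12.8 mL = 12865 μL total → factor 12865/65 = 197.92
Step 2: 0.25 mL brought to 6.25 mL → factor 6.25/0.25 = 25
Step 3: 1.35 mL + 2900 μL = 4.25 mL total → factor 4.25/1.35 = 3.1481
Step 4: 0.85 mL + 7.5 mL = 8.35 mL total → factor 8.35/0.85 = 9.8235
Step 5: 0.72 mL brought to 21.9 mL → factor 21.9/0.72 = 30.417
Dilution factor through tube E = 197.92 × 25 × 3.1481 × 9.8235 × 30.417 = 4.6545 × 10^6
[tube E] = 1.50 mM / 4.6545 × 10^6 = 3.223 × 10^-7 mM = 0.322 nM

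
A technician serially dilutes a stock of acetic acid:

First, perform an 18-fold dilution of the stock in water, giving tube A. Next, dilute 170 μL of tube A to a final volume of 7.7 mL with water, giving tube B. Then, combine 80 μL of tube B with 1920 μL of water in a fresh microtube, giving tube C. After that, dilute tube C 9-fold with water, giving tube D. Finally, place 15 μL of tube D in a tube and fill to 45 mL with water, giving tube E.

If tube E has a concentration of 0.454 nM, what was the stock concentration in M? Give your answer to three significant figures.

0.250 M

Step 1: 18-fold → factor 18
Step 2: 170 μL brought to 7.7 mL → factor 7700/170 = 45.294
Step 3: 80 μL + 1920 μL = 2000 μL total → factor 2000/80 = 25
Step 4: 9-fold → factor 9
Step 5: 15 μL brought to 45 mL → factor 45000/15 = 3000
Overall dilution factor = 18 × 45.294 × 25 × 9 × 3000 = 5.5032 × 10^8
Stock = 0.454 nM × 5.5032 × 10^8 = 2.498 × 10^8 nM = 0.250 M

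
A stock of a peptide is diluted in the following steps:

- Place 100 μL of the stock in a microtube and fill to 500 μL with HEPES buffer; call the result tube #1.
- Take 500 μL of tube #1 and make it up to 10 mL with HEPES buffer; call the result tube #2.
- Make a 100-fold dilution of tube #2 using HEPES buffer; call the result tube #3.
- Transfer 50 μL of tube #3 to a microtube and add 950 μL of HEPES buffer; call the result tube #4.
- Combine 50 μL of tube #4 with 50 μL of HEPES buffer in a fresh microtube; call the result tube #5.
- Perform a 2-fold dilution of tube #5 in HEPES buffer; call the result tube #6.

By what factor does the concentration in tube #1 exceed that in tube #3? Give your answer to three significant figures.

Step 1: 100 μL brought to 500 μL → factor 500/100 = 5
Step 2: 500 μL brought to 10 mL → factor 10000/500 = 20
Step 3: 100-fold → factor 100
Dilution factor to tube #1 = 5; to tube #3 = 10000
[tube #1]/[tube #3] = (factor to tube #3)/(factor to tube #1) = 10000/5 = 2.00 × 10^3

2.00 × 10^3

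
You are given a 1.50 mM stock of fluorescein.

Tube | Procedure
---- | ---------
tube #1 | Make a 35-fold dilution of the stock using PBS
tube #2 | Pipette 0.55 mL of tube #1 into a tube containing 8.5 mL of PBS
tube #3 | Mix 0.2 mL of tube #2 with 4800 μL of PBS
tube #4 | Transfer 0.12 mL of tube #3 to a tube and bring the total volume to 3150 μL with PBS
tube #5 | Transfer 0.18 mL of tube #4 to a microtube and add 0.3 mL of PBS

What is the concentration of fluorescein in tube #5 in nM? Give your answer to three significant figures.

Step 1: 35-fold → factor 35
Step 2: 0.55 mL + 8.5 mL = 9.05 mL total → factor 9.05/0.55 = 16.455
Step 3: 0.2 mL + 4800 μL = 5 mL total → factor 5/0.2 = 25
Step 4: 0.12 mL brought to 3150 μL → factor 3.15/0.12 = 26.25
Step 5: 0.18 mL + 0.3 mL = 0.48 mL total → factor 0.48/0.18 = 2.6667
Dilution factor through tube #5 = 35 × 16.455 × 25 × 26.25 × 2.6667 = 1.0078 × 10^6
[tube #5] = 1.50 mM / 1.0078 × 10^6 = 1.488 × 10^-6 mM = 1.49 nM

1.49 nM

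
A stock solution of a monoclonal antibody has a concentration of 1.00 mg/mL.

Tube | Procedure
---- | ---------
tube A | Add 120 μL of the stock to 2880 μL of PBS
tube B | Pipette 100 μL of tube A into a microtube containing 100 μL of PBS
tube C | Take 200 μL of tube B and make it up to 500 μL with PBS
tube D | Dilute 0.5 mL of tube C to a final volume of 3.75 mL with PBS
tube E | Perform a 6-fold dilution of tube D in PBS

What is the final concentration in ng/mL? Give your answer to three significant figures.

Step 1: 120 μL + 2880 μL = 3000 μL total → factor 3000/120 = 25
Step 2: 100 μL + 100 μL = 200 μL total → factor 200/100 = 2
Step 3: 200 μL brought to 500 μL → factor 500/200 = 2.5
Step 4: 0.5 mL brought to 3.75 mL → factor 3.75/0.5 = 7.5
Step 5: 6-fold → factor 6
Overall dilution factor = 25 × 2 × 2.5 × 7.5 × 6 = 5625
Final = 1.00 mg/mL / 5625 = 0.0001778 mg/mL = 178 ng/mL

178 ng/mL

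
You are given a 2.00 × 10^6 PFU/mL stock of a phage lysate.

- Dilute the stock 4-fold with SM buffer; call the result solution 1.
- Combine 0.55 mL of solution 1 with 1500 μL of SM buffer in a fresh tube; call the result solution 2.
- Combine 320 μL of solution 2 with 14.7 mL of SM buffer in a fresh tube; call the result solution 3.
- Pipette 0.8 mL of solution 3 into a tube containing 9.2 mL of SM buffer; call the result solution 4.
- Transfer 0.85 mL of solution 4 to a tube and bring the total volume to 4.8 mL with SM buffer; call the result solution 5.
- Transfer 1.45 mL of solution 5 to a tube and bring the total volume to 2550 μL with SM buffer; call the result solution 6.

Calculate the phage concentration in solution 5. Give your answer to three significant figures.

Step 1: 4-fold → factor 4
Step 2: 0.55 mL + 1500 μL = 2.05 mL total → factor 2.05/0.55 = 3.7273
Step 3: 320 μL + 14.7 mL = 15020 μL total → factor 15020/320 = 46.938
Step 4: 0.8 mL + 9.2 mL = 10 mL total → factor 10/0.8 = 12.5
Step 5: 0.85 mL brought to 4.8 mL → factor 4.8/0.85 = 5.6471
Dilution factor through solution 5 = 4 × 3.7273 × 46.938 × 12.5 × 5.6471 = 49397
[solution 5] = 2.00 × 10^6 PFU/mL / 49397 = 40.5 PFU/mL

40.5 PFU/mL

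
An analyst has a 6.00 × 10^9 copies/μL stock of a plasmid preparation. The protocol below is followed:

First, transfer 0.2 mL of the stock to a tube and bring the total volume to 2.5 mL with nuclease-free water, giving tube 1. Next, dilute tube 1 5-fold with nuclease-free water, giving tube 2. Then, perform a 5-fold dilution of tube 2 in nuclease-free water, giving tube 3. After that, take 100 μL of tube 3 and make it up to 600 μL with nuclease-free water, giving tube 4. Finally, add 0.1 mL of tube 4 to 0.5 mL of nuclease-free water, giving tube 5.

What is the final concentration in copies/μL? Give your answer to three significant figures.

Step 1: 0.2 mL brought to 2.5 mL → factor 2.5/0.2 = 12.5
Step 2: 5-fold → factor 5
Step 3: 5-fold → factor 5
Step 4: 100 μL brought to 600 μL → factor 600/100 = 6
Step 5: 0.1 mL + 0.5 mL = 0.6 mL total → factor 0.6/0.1 = 6
Overall dilution factor = 12.5 × 5 × 5 × 6 × 6 = 11250
Final = 6.00 × 10^9 copies/μL / 11250 = 5.33 × 10^5 copies/μL

5.33 × 10^5 copies/μL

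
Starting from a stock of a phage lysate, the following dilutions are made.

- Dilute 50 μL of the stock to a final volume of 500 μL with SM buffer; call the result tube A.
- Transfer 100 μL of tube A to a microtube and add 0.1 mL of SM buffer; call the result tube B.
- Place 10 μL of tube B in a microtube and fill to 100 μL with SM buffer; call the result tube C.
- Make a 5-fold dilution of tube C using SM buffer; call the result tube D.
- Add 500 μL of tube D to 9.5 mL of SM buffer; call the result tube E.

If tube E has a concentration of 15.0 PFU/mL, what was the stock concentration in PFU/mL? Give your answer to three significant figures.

Step 1: 50 μL brought to 500 μL → factor 500/50 = 10
Step 2: 100 μL + 0.1 mL = 200 μL total → factor 200/100 = 2
Step 3: 10 μL brought to 100 μL → factor 100/10 = 10
Step 4: 5-fold → factor 5
Step 5: 500 μL + 9.5 mL = 10000 μL total → factor 10000/500 = 20
Overall dilution factor = 10 × 2 × 10 × 5 × 20 = 20000
Stock = 15.0 PFU/mL × 20000 = 3.00 × 10^5 PFU/mL

3.00 × 10^5 PFU/mL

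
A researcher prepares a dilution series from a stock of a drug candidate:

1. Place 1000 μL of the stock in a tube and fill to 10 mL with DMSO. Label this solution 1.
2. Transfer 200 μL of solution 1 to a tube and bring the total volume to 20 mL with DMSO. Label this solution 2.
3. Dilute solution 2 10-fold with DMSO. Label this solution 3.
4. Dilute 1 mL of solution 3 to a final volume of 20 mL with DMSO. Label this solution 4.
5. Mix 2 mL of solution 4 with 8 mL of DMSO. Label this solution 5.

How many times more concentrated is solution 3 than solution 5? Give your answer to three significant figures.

Step 1: 1000 μL brought to 10 mL → factor 10000/1000 = 10
Step 2: 200 μL brought to 20 mL → factor 20000/200 = 100
Step 3: 10-fold → factor 10
Step 4: 1 mL brought to 20 mL → factor 20/1 = 20
Step 5: 2 mL + 8 mL = 10 mL total → factor 10/2 = 5
Dilution factor to solution 3 = 10000; to solution 5 = 1 × 10^6
[solution 3]/[solution 5] = (factor to solution 5)/(factor to solution 3) = 1 × 10^6/10000 = 100

100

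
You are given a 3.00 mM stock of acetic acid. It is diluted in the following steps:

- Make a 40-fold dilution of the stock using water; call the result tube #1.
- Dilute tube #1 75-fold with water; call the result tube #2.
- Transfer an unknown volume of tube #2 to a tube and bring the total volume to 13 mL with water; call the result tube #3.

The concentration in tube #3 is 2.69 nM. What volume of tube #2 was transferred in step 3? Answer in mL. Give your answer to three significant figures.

0.0350 mL

Step 1: 40-fold → factor 40
Step 2: 75-fold → factor 75
Step 3: v brought to 13 mL → factor = 13 mL/v
Product of known-step factors = 3000
Overall factor = 3.00 mM / (2.69 nM) = 1.1152 × 10^6
Step-3 factor = 1.1152 × 10^6 / 3000 = 371.75
v = 13 mL / 371.75 = 0.0350 mL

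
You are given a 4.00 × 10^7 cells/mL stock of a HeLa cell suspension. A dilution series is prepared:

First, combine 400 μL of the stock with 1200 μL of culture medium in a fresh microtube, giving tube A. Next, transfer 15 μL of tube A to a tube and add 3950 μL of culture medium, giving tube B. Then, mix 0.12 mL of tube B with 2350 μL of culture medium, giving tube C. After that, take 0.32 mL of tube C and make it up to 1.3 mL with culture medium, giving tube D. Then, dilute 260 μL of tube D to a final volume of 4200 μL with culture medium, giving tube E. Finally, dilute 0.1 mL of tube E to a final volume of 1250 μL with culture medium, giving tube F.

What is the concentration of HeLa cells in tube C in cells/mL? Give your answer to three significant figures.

Step 1: 400 μL + 1200 μL = 1600 μL total → factor 1600/400 = 4
Step 2: 15 μL + 3950 μL = 3965 μL total → factor 3965/15 = 264.33
Step 3: 0.12 mL + 2350 μL = 2.47 mL total → factor 2.47/0.12 = 20.583
Dilution factor through tube C = 4 × 264.33 × 20.583 = 21763
[tube C] = 4.00 × 10^7 cells/mL / 21763 = 1.84 × 10^3 cells/mL

1.84 × 10^3 cells/mL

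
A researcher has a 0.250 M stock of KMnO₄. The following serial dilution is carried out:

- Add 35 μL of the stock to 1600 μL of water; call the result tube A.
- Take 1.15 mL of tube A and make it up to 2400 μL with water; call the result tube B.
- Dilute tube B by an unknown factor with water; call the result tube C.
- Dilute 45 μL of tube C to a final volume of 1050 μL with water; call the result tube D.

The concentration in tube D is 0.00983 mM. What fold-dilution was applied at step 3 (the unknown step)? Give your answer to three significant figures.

Step 1: 35 μL + 1600 μL = 1635 μL total → factor 1635/35 = 46.714
Step 2: 1.15 mL brought to 2400 μL → factor 2.4/1.15 = 2.087
Step 3: unknown factor x
Step 4: 45 μL brought to 1050 μL → factor 1050/45 = 23.333
Product of known-step factors = 2274.8
Overall factor = 0.250 M / (0.00983 mM) = 25432
x = 25432 / 2274.8 = 11.2

11.2-fold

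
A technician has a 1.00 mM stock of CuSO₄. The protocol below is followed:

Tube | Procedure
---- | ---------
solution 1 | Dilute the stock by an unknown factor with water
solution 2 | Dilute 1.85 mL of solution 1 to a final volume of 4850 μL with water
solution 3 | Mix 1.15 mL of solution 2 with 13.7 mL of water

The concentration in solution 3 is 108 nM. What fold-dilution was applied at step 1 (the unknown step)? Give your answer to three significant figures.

Step 1: unknown factor x
Step 2: 1.85 mL brought to 4850 μL → factor 4.85/1.85 = 2.6216
Step 3: 1.15 mL + 13.7 mL = 14.85 mL total → factor 14.85/1.15 = 12.913
Product of known-step factors = 33.853
Overall factor = 1.00 mM / (108 nM) = 9259.3
x = 9259.3 / 33.853 = 274

274-fold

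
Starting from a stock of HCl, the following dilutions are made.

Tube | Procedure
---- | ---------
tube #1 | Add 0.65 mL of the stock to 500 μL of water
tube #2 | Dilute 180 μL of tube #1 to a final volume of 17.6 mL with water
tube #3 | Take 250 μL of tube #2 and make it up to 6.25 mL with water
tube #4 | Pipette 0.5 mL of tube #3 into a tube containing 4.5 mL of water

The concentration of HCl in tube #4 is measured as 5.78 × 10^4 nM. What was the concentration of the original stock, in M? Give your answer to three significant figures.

2.50 M

Step 1: 0.65 mL + 500 μL = 1.15 mL total → factor 1.15/0.65 = 1.7692
Step 2: 180 μL brought to 17.6 mL → factor 17600/180 = 97.778
Step 3: 250 μL brought to 6.25 mL → factor 6250/250 = 25
Step 4: 0.5 mL + 4.5 mL = 5 mL total → factor 5/0.5 = 10
Overall dilution factor = 1.7692 × 97.778 × 25 × 10 = 43248
Stock = 5.78 × 10^4 nM × 43248 = 2.500 × 10^9 nM = 2.50 M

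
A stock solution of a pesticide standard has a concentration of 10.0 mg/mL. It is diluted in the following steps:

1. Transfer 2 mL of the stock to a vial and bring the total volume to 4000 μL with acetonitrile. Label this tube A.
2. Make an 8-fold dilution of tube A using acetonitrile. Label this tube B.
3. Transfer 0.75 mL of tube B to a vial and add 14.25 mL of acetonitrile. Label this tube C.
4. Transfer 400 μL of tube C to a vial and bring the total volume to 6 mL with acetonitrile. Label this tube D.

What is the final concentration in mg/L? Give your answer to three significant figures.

Step 1: 2 mL brought to 4000 μL → factor 4/2 = 2
Step 2: 8-fold → factor 8
Step 3: 0.75 mL + 14.25 mL = 15 mL total → factor 15/0.75 = 20
Step 4: 400 μL brought to 6 mL → factor 6000/400 = 15
Overall dilution factor = 2 × 8 × 20 × 15 = 4800
Final = 10.0 mg/mL / 4800 = 0.002083 mg/mL = 2.08 mg/L

2.08 mg/L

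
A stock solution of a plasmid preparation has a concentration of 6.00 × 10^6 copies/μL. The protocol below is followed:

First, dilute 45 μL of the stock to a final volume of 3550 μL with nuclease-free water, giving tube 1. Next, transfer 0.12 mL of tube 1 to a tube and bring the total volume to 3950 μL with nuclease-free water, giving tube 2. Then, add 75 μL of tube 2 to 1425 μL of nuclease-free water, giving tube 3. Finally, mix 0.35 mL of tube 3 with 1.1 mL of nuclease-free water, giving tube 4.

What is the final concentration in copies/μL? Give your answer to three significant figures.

27.9 copies/μL

Step 1: 45 μL brought to 3550 μL → factor 3550/45 = 78.889
Step 2: 0.12 mL brought to 3950 μL → factor 3.95/0.12 = 32.917
Step 3: 75 μL + 1425 μL = 1500 μL total → factor 1500/75 = 20
Step 4: 0.35 mL + 1.1 mL = 1.45 mL total → factor 1.45/0.35 = 4.1429
Overall dilution factor = 78.889 × 32.917 × 20 × 4.1429 = 2.1516 × 10^5
Final = 6.00 × 10^6 copies/μL / 2.1516 × 10^5 = 27.9 copies/μL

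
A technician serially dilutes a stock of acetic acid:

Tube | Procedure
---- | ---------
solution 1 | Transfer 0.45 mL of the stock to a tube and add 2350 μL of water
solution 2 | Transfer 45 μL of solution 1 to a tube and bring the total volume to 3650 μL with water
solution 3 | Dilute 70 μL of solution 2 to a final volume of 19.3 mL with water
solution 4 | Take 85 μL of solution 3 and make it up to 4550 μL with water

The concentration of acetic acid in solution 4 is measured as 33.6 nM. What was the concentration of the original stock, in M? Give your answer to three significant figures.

Step 1: 0.45 mL + 2350 μL = 2.8 mL total → factor 2.8/0.45 = 6.2222
Step 2: 45 μL brought to 3650 μL → factor 3650/45 = 81.111
Step 3: 70 μL brought to 19.3 mL → factor 19300/70 = 275.71
Step 4: 85 μL brought to 4550 μL → factor 4550/85 = 53.529
Overall dilution factor = 6.2222 × 81.111 × 275.71 × 53.529 = 7.4487 × 10^6
Stock = 33.6 nM × 7.4487 × 10^6 = 2.503 × 10^8 nM = 0.250 M

0.250 M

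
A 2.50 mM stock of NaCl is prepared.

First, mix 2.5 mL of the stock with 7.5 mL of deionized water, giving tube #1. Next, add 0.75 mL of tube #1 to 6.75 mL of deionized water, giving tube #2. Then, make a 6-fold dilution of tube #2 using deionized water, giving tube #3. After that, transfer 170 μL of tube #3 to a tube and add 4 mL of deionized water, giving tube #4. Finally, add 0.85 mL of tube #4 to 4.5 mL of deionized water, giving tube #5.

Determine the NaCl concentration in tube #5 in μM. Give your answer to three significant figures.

Step 1: 2.5 mL + 7.5 mL = 10 mL total → factor 10/2.5 = 4
Step 2: 0.75 mL + 6.75 mL = 7.5 mL total → factor 7.5/0.75 = 10
Step 3: 6-fold → factor 6
Step 4: 170 μL + 4 mL = 4170 μL total → factor 4170/170 = 24.529
Step 5: 0.85 mL + 4.5 mL = 5.35 mL total → factor 5.35/0.85 = 6.2941
Overall dilution factor = 4 × 10 × 6 × 24.529 × 6.2941 = 37054
Final = 2.50 mM / 37054 = 6.747 × 10^-5 mM = 0.0675 μM

0.0675 μM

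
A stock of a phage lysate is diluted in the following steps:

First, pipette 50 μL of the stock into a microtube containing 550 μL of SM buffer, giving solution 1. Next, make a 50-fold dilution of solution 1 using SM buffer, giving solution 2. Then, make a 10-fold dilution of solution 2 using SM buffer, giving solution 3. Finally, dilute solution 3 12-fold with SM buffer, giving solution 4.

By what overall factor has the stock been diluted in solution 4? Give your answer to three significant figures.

7.20 × 10^4

Step 1: 50 μL + 550 μL = 600 μL total → factor 600/50 = 12
Step 2: 50-fold → factor 50
Step 3: 10-fold → factor 10
Step 4: 12-fold → factor 12
Overall dilution factor = 12 × 50 × 10 × 12 = 72000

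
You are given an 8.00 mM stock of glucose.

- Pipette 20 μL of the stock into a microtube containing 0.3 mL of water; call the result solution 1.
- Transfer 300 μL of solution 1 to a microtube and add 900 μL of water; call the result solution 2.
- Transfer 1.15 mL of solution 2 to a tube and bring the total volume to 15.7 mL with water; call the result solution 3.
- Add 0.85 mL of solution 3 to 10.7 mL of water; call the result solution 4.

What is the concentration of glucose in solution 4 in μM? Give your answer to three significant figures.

Step 1: 20 μL + 0.3 mL = 320 μL total → factor 320/20 = 16
Step 2: 300 μL + 900 μL = 1200 μL total → factor 1200/300 = 4
Step 3: 1.15 mL brought to 15.7 mL → factor 15.7/1.15 = 13.652
Step 4: 0.85 mL + 10.7 mL = 11.55 mL total → factor 11.55/0.85 = 13.588
Overall dilution factor = 16 × 4 × 13.652 × 13.588 = 11873
Final = 8.00 mM / 11873 = 0.0006738 mM = 0.674 μM

0.674 μM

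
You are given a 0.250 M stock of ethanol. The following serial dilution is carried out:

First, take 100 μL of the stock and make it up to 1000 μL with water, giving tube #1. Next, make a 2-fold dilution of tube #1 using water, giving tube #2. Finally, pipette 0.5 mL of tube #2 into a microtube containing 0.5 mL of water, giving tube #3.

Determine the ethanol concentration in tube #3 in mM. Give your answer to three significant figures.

Step 1: 100 μL brought to 1000 μL → factor 1000/100 = 10
Step 2: 2-fold → factor 2
Step 3: 0.5 mL + 0.5 mL = 1 mL total → factor 1/0.5 = 2
Overall dilution factor = 10 × 2 × 2 = 40
Final = 0.250 M / 40 = 0.006250 M = 6.25 mM

6.25 mM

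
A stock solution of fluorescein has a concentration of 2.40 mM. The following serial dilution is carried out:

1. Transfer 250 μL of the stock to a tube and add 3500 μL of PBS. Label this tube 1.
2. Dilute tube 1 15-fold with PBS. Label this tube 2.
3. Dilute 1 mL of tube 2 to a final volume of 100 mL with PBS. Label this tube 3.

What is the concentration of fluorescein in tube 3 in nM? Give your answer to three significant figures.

Step 1: 250 μL + 3500 μL = 3750 μL total → factor 3750/250 = 15
Step 2: 15-fold → factor 15
Step 3: 1 mL brought to 100 mL → factor 100/1 = 100
Overall dilution factor = 15 × 15 × 100 = 22500
Final = 2.40 mM / 22500 = 0.0001067 mM = 107 nM

107 nM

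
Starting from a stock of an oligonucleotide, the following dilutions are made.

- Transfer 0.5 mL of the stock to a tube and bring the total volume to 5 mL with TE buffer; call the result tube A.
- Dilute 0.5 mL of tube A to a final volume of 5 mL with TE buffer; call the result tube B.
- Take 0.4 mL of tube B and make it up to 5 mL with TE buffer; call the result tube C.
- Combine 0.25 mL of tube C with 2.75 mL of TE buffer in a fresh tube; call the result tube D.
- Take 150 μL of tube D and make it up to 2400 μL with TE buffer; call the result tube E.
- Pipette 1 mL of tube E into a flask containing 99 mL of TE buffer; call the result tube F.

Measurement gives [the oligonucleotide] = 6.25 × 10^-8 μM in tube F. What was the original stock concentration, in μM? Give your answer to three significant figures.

1.50 μM

Step 1: 0.5 mL brought to 5 mL → factor 5/0.5 = 10
Step 2: 0.5 mL brought to 5 mL → factor 5/0.5 = 10
Step 3: 0.4 mL brought to 5 mL → factor 5/0.4 = 12.5
Step 4: 0.25 mL + 2.75 mL = 3 mL total → factor 3/0.25 = 12
Step 5: 150 μL brought to 2400 μL → factor 2400/150 = 16
Step 6: 1 mL + 99 mL = 100 mL total → factor 100/1 = 100
Overall dilution factor = 10 × 10 × 12.5 × 12 × 16 × 100 = 2.4 × 10^7
Stock = 6.25 × 10^-8 μM × 2.4 × 10^7 = 1.50 μM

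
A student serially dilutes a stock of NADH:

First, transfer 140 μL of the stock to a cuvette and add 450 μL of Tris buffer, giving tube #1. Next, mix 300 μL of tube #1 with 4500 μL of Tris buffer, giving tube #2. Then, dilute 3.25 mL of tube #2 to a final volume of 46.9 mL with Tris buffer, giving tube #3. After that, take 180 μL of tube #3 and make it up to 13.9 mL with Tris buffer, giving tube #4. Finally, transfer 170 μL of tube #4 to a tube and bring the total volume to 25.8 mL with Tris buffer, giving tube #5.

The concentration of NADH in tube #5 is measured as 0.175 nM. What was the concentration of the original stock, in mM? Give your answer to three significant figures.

2.00 mM

Step 1: 140 μL + 450 μL = 590 μL total → factor 590/140 = 4.2143
Step 2: 300 μL + 4500 μL = 4800 μL total → factor 4800/300 = 16
Step 3: 3.25 mL brought to 46.9 mL → factor 46.9/3.25 = 14.431
Step 4: 180 μL brought to 13.9 mL → factor 13900/180 = 77.222
Step 5: 170 μL brought to 25.8 mL → factor 25800/170 = 151.76
Overall dilution factor = 4.2143 × 16 × 14.431 × 77.222 × 151.76 = 1.1404 × 10^7
Stock = 0.175 nM × 1.1404 × 10^7 = 1.996 × 10^6 nM = 2.00 mM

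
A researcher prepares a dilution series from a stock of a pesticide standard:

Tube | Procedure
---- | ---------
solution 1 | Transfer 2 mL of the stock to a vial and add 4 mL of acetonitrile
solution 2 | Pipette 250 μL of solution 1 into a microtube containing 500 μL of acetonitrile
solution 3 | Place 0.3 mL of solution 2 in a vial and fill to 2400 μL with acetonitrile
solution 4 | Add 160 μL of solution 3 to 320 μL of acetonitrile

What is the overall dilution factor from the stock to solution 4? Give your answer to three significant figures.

Step 1: 2 mL + 4 mL = 6 mL total → factor 6/2 = 3
Step 2: 250 μL + 500 μL = 750 μL total → factor 750/250 = 3
Step 3: 0.3 mL brought to 2400 μL → factor 2.4/0.3 = 8
Step 4: 160 μL + 320 μL = 480 μL total → factor 480/160 = 3
Overall dilution factor = 3 × 3 × 8 × 3 = 216

216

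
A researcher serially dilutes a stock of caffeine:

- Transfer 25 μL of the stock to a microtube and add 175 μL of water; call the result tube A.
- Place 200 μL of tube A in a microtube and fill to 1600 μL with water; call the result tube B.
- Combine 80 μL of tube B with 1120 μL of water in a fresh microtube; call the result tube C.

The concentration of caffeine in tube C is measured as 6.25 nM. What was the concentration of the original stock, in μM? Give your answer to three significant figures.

Step 1: 25 μL + 175 μL = 200 μL total → factor 200/25 = 8
Step 2: 200 μL brought to 1600 μL → factor 1600/200 = 8
Step 3: 80 μL + 1120 μL = 1200 μL total → factor 1200/80 = 15
Overall dilution factor = 8 × 8 × 15 = 960
Stock = 6.25 nM × 960 = 6000 nM = 6.00 μM

6.00 μM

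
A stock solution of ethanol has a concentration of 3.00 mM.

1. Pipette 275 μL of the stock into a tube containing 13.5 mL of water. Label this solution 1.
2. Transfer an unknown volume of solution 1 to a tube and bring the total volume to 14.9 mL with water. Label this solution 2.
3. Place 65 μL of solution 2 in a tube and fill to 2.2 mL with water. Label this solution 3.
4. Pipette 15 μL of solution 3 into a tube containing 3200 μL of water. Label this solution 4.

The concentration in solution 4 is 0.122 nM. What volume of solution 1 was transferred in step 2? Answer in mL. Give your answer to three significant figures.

0.220 mL

Step 1: 275 μL + 13.5 mL = 13775 μL total → factor 13775/275 = 50.091
Step 2: v brought to 14.9 mL → factor = 14.9 mL/v
Step 3: 65 μL brought to 2.2 mL → factor 2200/65 = 33.846
Step 4: 15 μL + 3200 μL = 3215 μL total → factor 3215/15 = 214.33
Product of known-step factors = 3.6338 × 10^5
Overall factor = 3.00 mM / (0.122 nM) = 2.459 × 10^7
Step-2 factor = 2.459 × 10^7 / 3.6338 × 10^5 = 67.671
v = 14.9 mL / 67.671 = 0.220 mL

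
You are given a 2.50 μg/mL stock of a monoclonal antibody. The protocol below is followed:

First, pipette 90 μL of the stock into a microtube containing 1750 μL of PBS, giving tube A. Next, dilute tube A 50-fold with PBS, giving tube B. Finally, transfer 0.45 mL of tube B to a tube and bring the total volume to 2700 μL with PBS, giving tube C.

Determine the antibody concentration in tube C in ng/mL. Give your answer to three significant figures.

0.408 ng/mL

Step 1: 90 μL + 1750 μL = 1840 μL total → factor 1840/90 = 20.444
Step 2: 50-fold → factor 50
Step 3: 0.45 mL brought to 2700 μL → factor 2.7/0.45 = 6
Overall dilution factor = 20.444 × 50 × 6 = 6133.3
Final = 2.50 μg/mL / 6133.3 = 0.0004076 μg/mL = 0.408 ng/mL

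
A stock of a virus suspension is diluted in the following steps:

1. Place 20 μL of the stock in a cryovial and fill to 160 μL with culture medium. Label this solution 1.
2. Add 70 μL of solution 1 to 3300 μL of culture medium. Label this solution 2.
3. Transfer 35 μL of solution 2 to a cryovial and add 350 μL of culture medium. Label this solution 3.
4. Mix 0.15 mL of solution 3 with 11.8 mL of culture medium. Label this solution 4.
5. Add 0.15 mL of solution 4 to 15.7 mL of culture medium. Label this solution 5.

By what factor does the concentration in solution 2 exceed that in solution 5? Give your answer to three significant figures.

Step 1: 20 μL brought to 160 μL → factor 160/20 = 8
Step 2: 70 μL + 3300 μL = 3370 μL total → factor 3370/70 = 48.143
Step 3: 35 μL + 350 μL = 385 μL total → factor 385/35 = 11
Step 4: 0.15 mL + 11.8 mL = 11.95 mL total → factor 11.95/0.15 = 79.667
Step 5: 0.15 mL + 15.7 mL = 15.85 mL total → factor 15.85/0.15 = 105.67
Dilution factor to solution 2 = 385.14; to solution 5 = 3.5664 × 10^7
[solution 2]/[solution 5] = (factor to solution 5)/(factor to solution 2) = 3.5664 × 10^7/385.14 = 9.26 × 10^4

9.26 × 10^4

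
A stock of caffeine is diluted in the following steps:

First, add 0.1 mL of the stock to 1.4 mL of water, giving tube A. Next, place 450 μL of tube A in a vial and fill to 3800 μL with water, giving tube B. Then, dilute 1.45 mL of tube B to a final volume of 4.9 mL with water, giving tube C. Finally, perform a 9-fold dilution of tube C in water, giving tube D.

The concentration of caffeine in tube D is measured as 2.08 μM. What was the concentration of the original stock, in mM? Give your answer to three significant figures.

Step 1: 0.1 mL + 1.4 mL = 1.5 mL total → factor 1.5/0.1 = 15
Step 2: 450 μL brought to 3800 μL → factor 3800/450 = 8.4444
Step 3: 1.45 mL brought to 4.9 mL → factor 4.9/1.45 = 3.3793
Step 4: 9-fold → factor 9
Overall dilution factor = 15 × 8.4444 × 3.3793 × 9 = 3852.4
Stock = 2.08 μM × 3852.4 = 8013 μM = 8.01 mM

8.01 mM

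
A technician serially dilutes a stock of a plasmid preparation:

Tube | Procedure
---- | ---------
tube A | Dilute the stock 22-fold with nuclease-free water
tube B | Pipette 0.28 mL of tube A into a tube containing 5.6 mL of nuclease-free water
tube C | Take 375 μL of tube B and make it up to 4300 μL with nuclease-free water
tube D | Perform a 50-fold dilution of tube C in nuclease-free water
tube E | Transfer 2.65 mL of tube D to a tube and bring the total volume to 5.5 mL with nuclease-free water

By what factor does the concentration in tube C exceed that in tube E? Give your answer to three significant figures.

Step 1: 22-fold → factor 22
Step 2: 0.28 mL + 5.6 mL = 5.88 mL total → factor 5.88/0.28 = 21
Step 3: 375 μL brought to 4300 μL → factor 4300/375 = 11.467
Step 4: 50-fold → factor 50
Step 5: 2.65 mL brought to 5.5 mL → factor 5.5/2.65 = 2.0755
Dilution factor to tube C = 5297.6; to tube E = 5.4975 × 10^5
[tube C]/[tube E] = (factor to tube E)/(factor to tube C) = 5.4975 × 10^5/5297.6 = 104

104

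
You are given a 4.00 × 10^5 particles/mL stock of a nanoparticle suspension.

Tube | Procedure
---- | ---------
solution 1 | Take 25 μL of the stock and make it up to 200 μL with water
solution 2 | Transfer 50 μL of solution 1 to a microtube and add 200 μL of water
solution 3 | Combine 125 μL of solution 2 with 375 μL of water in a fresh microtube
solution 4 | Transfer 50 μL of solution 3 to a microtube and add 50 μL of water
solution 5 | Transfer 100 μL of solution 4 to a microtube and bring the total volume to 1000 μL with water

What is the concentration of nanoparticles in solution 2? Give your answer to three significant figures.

Step 1: 25 μL brought to 200 μL → factor 200/25 = 8
Step 2: 50 μL + 200 μL = 250 μL total → factor 250/50 = 5
Dilution factor through solution 2 = 8 × 5 = 40
[solution 2] = 4.00 × 10^5 particles/mL / 40 = 1.00 × 10^4 particles/mL

1.00 × 10^4 particles/mL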